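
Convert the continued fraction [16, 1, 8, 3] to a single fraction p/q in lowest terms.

Using pₖ = aₖpₖ₋₁ + pₖ₋₂ and qₖ = aₖqₖ₋₁ + qₖ₋₂:
  k=0: a=16, p=16, q=1
  k=1: a=1, p=17, q=1
  k=2: a=8, p=152, q=9
  k=3: a=3, p=473, q=28

473/28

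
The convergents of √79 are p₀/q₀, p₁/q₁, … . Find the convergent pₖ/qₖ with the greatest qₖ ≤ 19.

√79 = [8; 1, 7, 1, 16, …] (period length 4).
Convergents:
  p_0/q_0 = 8/1
  p_1/q_1 = 9/1
  p_2/q_2 = 71/8
  p_3/q_3 = 80/9
  p_4/q_4 = 1351/152
q_3 = 9 ≤ 19 < 152 = q_4, so the answer is 80/9.

80/9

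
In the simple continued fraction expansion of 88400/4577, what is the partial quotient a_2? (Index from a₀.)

88400 = 19·4577 + 1437   →  a_0 = 19
4577 = 3·1437 + 266   →  a_1 = 3
1437 = 5·266 + 107   →  a_2 = 5

5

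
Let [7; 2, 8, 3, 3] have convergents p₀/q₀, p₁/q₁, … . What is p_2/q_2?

127/17

Using pₖ = aₖpₖ₋₁ + pₖ₋₂, qₖ = aₖqₖ₋₁ + qₖ₋₂ (with p₋₁=1, p₋₂=0, q₋₁=0, q₋₂=1):
  k=0: a=7, p=7, q=1
  k=1: a=2, p=15, q=2
  k=2: a=8, p=127, q=17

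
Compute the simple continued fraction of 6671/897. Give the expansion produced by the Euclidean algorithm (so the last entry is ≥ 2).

[7; 2, 3, 2, 7, 1, 1, 3]

6671 = 7*897 + 392
897 = 2*392 + 113
392 = 3*113 + 53
113 = 2*53 + 7
53 = 7*7 + 4
7 = 1*4 + 3
4 = 1*3 + 1
3 = 3*1 + 0  (stop)
So 6671/897 = [7; 2, 3, 2, 7, 1, 1, 3].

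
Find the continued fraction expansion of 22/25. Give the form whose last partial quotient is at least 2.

22 = 0·25 + 22
25 = 1·22 + 3
22 = 7·3 + 1
3 = 3·1 + 0  (stop)
So 22/25 = [0; 1, 7, 3].

[0; 1, 7, 3]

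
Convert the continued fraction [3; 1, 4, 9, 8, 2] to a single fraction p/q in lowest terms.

Fold from the inside: start with 2/1.
  8 + 1/2 = 17/2
  9 + 2/17 = 155/17
  4 + 17/155 = 637/155
  1 + 155/637 = 792/637
  3 + 637/792 = 3013/792

3013/792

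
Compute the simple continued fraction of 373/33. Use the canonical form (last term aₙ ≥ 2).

[11; 3, 3, 3]

373 = 11×33 + 10
33 = 3×10 + 3
10 = 3×3 + 1
3 = 3×1 + 0  (stop)
So 373/33 = [11; 3, 3, 3].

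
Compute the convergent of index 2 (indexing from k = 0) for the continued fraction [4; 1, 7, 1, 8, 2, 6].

39/8

Using pₖ = aₖpₖ₋₁ + pₖ₋₂, qₖ = aₖqₖ₋₁ + qₖ₋₂ (with p₋₁=1, p₋₂=0, q₋₁=0, q₋₂=1):
  k=0: a=4, p=4, q=1
  k=1: a=1, p=5, q=1
  k=2: a=7, p=39, q=8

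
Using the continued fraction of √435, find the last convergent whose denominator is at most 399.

6111/293

√435 = [20; 1, 5, 1, 40, …] (period length 4).
Convergents:
  p_0/q_0 = 20/1
  p_1/q_1 = 21/1
  p_2/q_2 = 125/6
  p_3/q_3 = 146/7
  p_4/q_4 = 5965/286
  p_5/q_5 = 6111/293
  p_6/q_6 = 36520/1751
q_5 = 293 ≤ 399 < 1751 = q_6, so the answer is 6111/293.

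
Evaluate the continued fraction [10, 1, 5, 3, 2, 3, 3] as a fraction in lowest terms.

5388/497

Fold from the inside: start with 3/1.
  3 + 1/3 = 10/3
  2 + 3/10 = 23/10
  3 + 10/23 = 79/23
  5 + 23/79 = 418/79
  1 + 79/418 = 497/418
  10 + 418/497 = 5388/497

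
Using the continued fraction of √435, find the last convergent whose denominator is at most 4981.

√435 = [20; 1, 5, 1, 40, …] (period length 4).
Convergents:
  p_0/q_0 = 20/1
  p_1/q_1 = 21/1
  p_2/q_2 = 125/6
  p_3/q_3 = 146/7
  p_4/q_4 = 5965/286
  p_5/q_5 = 6111/293
  p_6/q_6 = 36520/1751
  p_7/q_7 = 42631/2044
  p_8/q_8 = 1741760/83511
q_7 = 2044 ≤ 4981 < 83511 = q_8, so the answer is 42631/2044.

42631/2044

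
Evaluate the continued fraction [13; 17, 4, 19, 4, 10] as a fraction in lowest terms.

Using pₖ = aₖpₖ₋₁ + pₖ₋₂ and qₖ = aₖqₖ₋₁ + qₖ₋₂:
  k=0: a=13, p=13, q=1
  k=1: a=17, p=222, q=17
  k=2: a=4, p=901, q=69
  k=3: a=19, p=17341, q=1328
  k=4: a=4, p=70265, q=5381
  k=5: a=10, p=719991, q=55138

719991/55138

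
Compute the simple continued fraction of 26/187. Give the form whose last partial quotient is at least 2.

26 = 0·187 + 26
187 = 7·26 + 5
26 = 5·5 + 1
5 = 5·1 + 0  (stop)
So 26/187 = [0; 7, 5, 5].

[0; 7, 5, 5]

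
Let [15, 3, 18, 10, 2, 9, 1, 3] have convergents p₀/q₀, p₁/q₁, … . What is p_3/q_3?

8476/553

Using pₖ = aₖpₖ₋₁ + pₖ₋₂, qₖ = aₖqₖ₋₁ + qₖ₋₂ (with p₋₁=1, p₋₂=0, q₋₁=0, q₋₂=1):
  k=0: a=15, p=15, q=1
  k=1: a=3, p=46, q=3
  k=2: a=18, p=843, q=55
  k=3: a=10, p=8476, q=553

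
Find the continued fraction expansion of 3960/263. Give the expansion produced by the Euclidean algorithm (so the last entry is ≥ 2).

[15; 17, 1, 1, 7]

3960 = 15·263 + 15
263 = 17·15 + 8
15 = 1·8 + 7
8 = 1·7 + 1
7 = 7·1 + 0  (stop)
So 3960/263 = [15; 17, 1, 1, 7].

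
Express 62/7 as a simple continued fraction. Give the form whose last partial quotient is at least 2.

[8; 1, 6]

62 = 8×7 + 6
7 = 1×6 + 1
6 = 6×1 + 0  (stop)
So 62/7 = [8; 1, 6].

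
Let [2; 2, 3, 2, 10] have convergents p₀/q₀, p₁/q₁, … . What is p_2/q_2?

Using pₖ = aₖpₖ₋₁ + pₖ₋₂, qₖ = aₖqₖ₋₁ + qₖ₋₂ (with p₋₁=1, p₋₂=0, q₋₁=0, q₋₂=1):
  k=0: a=2, p=2, q=1
  k=1: a=2, p=5, q=2
  k=2: a=3, p=17, q=7

17/7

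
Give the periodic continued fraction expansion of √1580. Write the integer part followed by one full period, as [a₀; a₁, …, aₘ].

a₀ = ⌊√1580⌋ = 39.
With m₀=0, d₀=1 and mₖ₊₁ = dₖaₖ − mₖ, dₖ₊₁ = (n − mₖ₊₁²)/dₖ, aₖ₊₁ = ⌊(a₀+mₖ₊₁)/dₖ₊₁⌋:
  k=1: m=39, d=59, a=1
  k=2: m=20, d=20, a=2
  k=3: m=20, d=59, a=1
  k=4: m=39, d=1, a=78
d=1 and a=2a₀=78 at k=4, so the next step gives (m, d) = (39, 59) again — its k=1 value — and the period has length 4.

[39; 1, 2, 1, 78]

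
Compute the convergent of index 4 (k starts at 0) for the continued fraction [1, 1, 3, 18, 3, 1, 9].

391/223

Using pₖ = aₖpₖ₋₁ + pₖ₋₂, qₖ = aₖqₖ₋₁ + qₖ₋₂ (with p₋₁=1, p₋₂=0, q₋₁=0, q₋₂=1):
  k=0: a=1, p=1, q=1
  k=1: a=1, p=2, q=1
  k=2: a=3, p=7, q=4
  k=3: a=18, p=128, q=73
  k=4: a=3, p=391, q=223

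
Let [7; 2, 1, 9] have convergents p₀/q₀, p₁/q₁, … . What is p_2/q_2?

Using pₖ = aₖpₖ₋₁ + pₖ₋₂, qₖ = aₖqₖ₋₁ + qₖ₋₂ (with p₋₁=1, p₋₂=0, q₋₁=0, q₋₂=1):
  k=0: a=7, p=7, q=1
  k=1: a=2, p=15, q=2
  k=2: a=1, p=22, q=3

22/3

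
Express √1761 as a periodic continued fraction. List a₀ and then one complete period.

a₀ = ⌊√1761⌋ = 41.

[41; 1, 26, 1, 82]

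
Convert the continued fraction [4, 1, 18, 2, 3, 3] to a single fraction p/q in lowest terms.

Using pₖ = aₖpₖ₋₁ + pₖ₋₂ and qₖ = aₖqₖ₋₁ + qₖ₋₂:
  k=0: a=4, p=4, q=1
  k=1: a=1, p=5, q=1
  k=2: a=18, p=94, q=19
  k=3: a=2, p=193, q=39
  k=4: a=3, p=673, q=136
  k=5: a=3, p=2212, q=447

2212/447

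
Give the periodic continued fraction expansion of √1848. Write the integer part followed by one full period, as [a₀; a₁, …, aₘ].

[42; 1, 84]

a₀ = ⌊√1848⌋ = 42.
With m₀=0, d₀=1 and mₖ₊₁ = dₖaₖ − mₖ, dₖ₊₁ = (n − mₖ₊₁²)/dₖ, aₖ₊₁ = ⌊(a₀+mₖ₊₁)/dₖ₊₁⌋:
  k=1: m=42, d=84, a=1
  k=2: m=42, d=1, a=84
d=1 and a=2a₀=84 at k=2, so the next step gives (m, d) = (42, 84) again — its k=1 value — and the period has length 2.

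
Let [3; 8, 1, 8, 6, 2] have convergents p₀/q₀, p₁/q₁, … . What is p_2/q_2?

28/9

Using pₖ = aₖpₖ₋₁ + pₖ₋₂, qₖ = aₖqₖ₋₁ + qₖ₋₂ (with p₋₁=1, p₋₂=0, q₋₁=0, q₋₂=1):
  k=0: a=3, p=3, q=1
  k=1: a=8, p=25, q=8
  k=2: a=1, p=28, q=9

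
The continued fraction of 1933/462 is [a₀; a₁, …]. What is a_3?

3

1933 = 4·462 + 85   →  a_0 = 4
462 = 5·85 + 37   →  a_1 = 5
85 = 2·37 + 11   →  a_2 = 2
37 = 3·11 + 4   →  a_3 = 3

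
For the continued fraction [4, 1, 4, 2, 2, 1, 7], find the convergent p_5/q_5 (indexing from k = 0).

Using pₖ = aₖpₖ₋₁ + pₖ₋₂, qₖ = aₖqₖ₋₁ + qₖ₋₂ (with p₋₁=1, p₋₂=0, q₋₁=0, q₋₂=1):
  k=0: a=4, p=4, q=1
  k=1: a=1, p=5, q=1
  k=2: a=4, p=24, q=5
  k=3: a=2, p=53, q=11
  k=4: a=2, p=130, q=27
  k=5: a=1, p=183, q=38

183/38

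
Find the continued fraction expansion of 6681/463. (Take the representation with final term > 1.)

6681 = 14*463 + 199
463 = 2*199 + 65
199 = 3*65 + 4
65 = 16*4 + 1
4 = 4*1 + 0  (stop)
So 6681/463 = [14; 2, 3, 16, 4].

[14; 2, 3, 16, 4]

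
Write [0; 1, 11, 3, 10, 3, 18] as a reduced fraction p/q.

Using pₖ = aₖpₖ₋₁ + pₖ₋₂ and qₖ = aₖqₖ₋₁ + qₖ₋₂:
  k=0: a=0, p=0, q=1
  k=1: a=1, p=1, q=1
  k=2: a=11, p=11, q=12
  k=3: a=3, p=34, q=37
  k=4: a=10, p=351, q=382
  k=5: a=3, p=1087, q=1183
  k=6: a=18, p=19917, q=21676

19917/21676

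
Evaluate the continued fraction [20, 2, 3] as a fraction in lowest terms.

143/7

Using pₖ = aₖpₖ₋₁ + pₖ₋₂ and qₖ = aₖqₖ₋₁ + qₖ₋₂:
  k=0: a=20, p=20, q=1
  k=1: a=2, p=41, q=2
  k=2: a=3, p=143, q=7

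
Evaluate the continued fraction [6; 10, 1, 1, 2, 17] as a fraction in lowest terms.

Fold from the inside: start with 17/1.
  2 + 1/17 = 35/17
  1 + 17/35 = 52/35
  1 + 35/52 = 87/52
  10 + 52/87 = 922/87
  6 + 87/922 = 5619/922

5619/922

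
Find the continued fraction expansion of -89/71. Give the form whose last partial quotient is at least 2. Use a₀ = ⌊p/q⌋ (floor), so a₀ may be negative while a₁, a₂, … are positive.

-89 = -2*71 + 53
71 = 1*53 + 18
53 = 2*18 + 17
18 = 1*17 + 1
17 = 17*1 + 0  (stop)
So -89/71 = [-2; 1, 2, 1, 17].

[-2; 1, 2, 1, 17]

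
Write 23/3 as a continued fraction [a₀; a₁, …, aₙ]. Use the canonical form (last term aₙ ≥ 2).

23 = 7*3 + 2
3 = 1*2 + 1
2 = 2*1 + 0  (stop)
So 23/3 = [7; 1, 2].

[7; 1, 2]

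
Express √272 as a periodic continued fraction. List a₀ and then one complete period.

[16; 2, 32]

a₀ = ⌊√272⌋ = 16.
With m₀=0, d₀=1 and mₖ₊₁ = dₖaₖ − mₖ, dₖ₊₁ = (n − mₖ₊₁²)/dₖ, aₖ₊₁ = ⌊(a₀+mₖ₊₁)/dₖ₊₁⌋:
  k=1: m=16, d=16, a=2
  k=2: m=16, d=1, a=32
d=1 and a=2a₀=32 at k=2, so the next step gives (m, d) = (16, 16) again — its k=1 value — and the period has length 2.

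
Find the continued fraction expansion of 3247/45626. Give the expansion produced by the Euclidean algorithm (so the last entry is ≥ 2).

3247 = 0*45626 + 3247
45626 = 14*3247 + 168
3247 = 19*168 + 55
168 = 3*55 + 3
55 = 18*3 + 1
3 = 3*1 + 0  (stop)
So 3247/45626 = [0; 14, 19, 3, 18, 3].

[0; 14, 19, 3, 18, 3]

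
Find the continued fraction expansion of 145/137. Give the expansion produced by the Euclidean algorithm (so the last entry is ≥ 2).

[1; 17, 8]

145 = 1×137 + 8
137 = 17×8 + 1
8 = 8×1 + 0  (stop)
So 145/137 = [1; 17, 8].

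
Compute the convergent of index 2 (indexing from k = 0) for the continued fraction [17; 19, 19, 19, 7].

6173/362

Using pₖ = aₖpₖ₋₁ + pₖ₋₂, qₖ = aₖqₖ₋₁ + qₖ₋₂ (with p₋₁=1, p₋₂=0, q₋₁=0, q₋₂=1):
  k=0: a=17, p=17, q=1
  k=1: a=19, p=324, q=19
  k=2: a=19, p=6173, q=362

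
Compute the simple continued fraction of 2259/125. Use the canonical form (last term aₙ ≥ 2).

[18; 13, 1, 8]

2259 = 18×125 + 9
125 = 13×9 + 8
9 = 1×8 + 1
8 = 8×1 + 0  (stop)
So 2259/125 = [18; 13, 1, 8].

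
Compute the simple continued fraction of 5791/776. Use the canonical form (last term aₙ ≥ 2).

[7; 2, 6, 5, 3, 1, 2]

5791 = 7×776 + 359
776 = 2×359 + 58
359 = 6×58 + 11
58 = 5×11 + 3
11 = 3×3 + 2
3 = 1×2 + 1
2 = 2×1 + 0  (stop)
So 5791/776 = [7; 2, 6, 5, 3, 1, 2].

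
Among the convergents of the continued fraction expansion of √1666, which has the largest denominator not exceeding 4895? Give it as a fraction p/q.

√1666 = [40; 1, 4, 2, 4, 1, 80, …] (period length 6).
Convergents:
  p_0/q_0 = 40/1
  p_1/q_1 = 41/1
  p_2/q_2 = 204/5
  p_3/q_3 = 449/11
  p_4/q_4 = 2000/49
  p_5/q_5 = 2449/60
  p_6/q_6 = 197920/4849
  p_7/q_7 = 200369/4909
q_6 = 4849 ≤ 4895 < 4909 = q_7, so the answer is 197920/4849.

197920/4849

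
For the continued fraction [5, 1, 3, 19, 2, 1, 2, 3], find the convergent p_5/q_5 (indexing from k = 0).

Using pₖ = aₖpₖ₋₁ + pₖ₋₂, qₖ = aₖqₖ₋₁ + qₖ₋₂ (with p₋₁=1, p₋₂=0, q₋₁=0, q₋₂=1):
  k=0: a=5, p=5, q=1
  k=1: a=1, p=6, q=1
  k=2: a=3, p=23, q=4
  k=3: a=19, p=443, q=77
  k=4: a=2, p=909, q=158
  k=5: a=1, p=1352, q=235

1352/235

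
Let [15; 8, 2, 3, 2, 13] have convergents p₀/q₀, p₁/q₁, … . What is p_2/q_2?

257/17

Using pₖ = aₖpₖ₋₁ + pₖ₋₂, qₖ = aₖqₖ₋₁ + qₖ₋₂ (with p₋₁=1, p₋₂=0, q₋₁=0, q₋₂=1):
  k=0: a=15, p=15, q=1
  k=1: a=8, p=121, q=8
  k=2: a=2, p=257, q=17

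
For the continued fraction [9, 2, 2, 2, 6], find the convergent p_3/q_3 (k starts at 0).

113/12

Using pₖ = aₖpₖ₋₁ + pₖ₋₂, qₖ = aₖqₖ₋₁ + qₖ₋₂ (with p₋₁=1, p₋₂=0, q₋₁=0, q₋₂=1):
  k=0: a=9, p=9, q=1
  k=1: a=2, p=19, q=2
  k=2: a=2, p=47, q=5
  k=3: a=2, p=113, q=12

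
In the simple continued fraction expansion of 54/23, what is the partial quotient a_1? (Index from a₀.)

54 = 2·23 + 8   →  a_0 = 2
23 = 2·8 + 7   →  a_1 = 2

2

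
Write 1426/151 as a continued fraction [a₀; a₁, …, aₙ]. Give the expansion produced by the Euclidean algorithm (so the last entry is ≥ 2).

1426 = 9*151 + 67
151 = 2*67 + 17
67 = 3*17 + 16
17 = 1*16 + 1
16 = 16*1 + 0  (stop)
So 1426/151 = [9; 2, 3, 1, 16].

[9; 2, 3, 1, 16]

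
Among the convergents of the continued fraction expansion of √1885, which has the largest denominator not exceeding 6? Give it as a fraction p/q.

√1885 = [43; 2, 2, 2, 86, …] (period length 4).
Convergents:
  p_0/q_0 = 43/1
  p_1/q_1 = 87/2
  p_2/q_2 = 217/5
  p_3/q_3 = 521/12
q_2 = 5 ≤ 6 < 12 = q_3, so the answer is 217/5.

217/5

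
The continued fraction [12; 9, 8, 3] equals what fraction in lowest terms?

Using pₖ = aₖpₖ₋₁ + pₖ₋₂ and qₖ = aₖqₖ₋₁ + qₖ₋₂:
  k=0: a=12, p=12, q=1
  k=1: a=9, p=109, q=9
  k=2: a=8, p=884, q=73
  k=3: a=3, p=2761, q=228

2761/228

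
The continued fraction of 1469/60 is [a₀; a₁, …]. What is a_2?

14

1469 = 24·60 + 29   →  a_0 = 24
60 = 2·29 + 2   →  a_1 = 2
29 = 14·2 + 1   →  a_2 = 14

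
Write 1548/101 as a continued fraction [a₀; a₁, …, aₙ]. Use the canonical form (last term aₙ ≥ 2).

[15; 3, 16, 2]

1548 = 15·101 + 33
101 = 3·33 + 2
33 = 16·2 + 1
2 = 2·1 + 0  (stop)
So 1548/101 = [15; 3, 16, 2].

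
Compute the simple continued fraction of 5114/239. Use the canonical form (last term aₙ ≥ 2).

[21; 2, 1, 1, 15, 3]

5114 = 21·239 + 95
239 = 2·95 + 49
95 = 1·49 + 46
49 = 1·46 + 3
46 = 15·3 + 1
3 = 3·1 + 0  (stop)
So 5114/239 = [21; 2, 1, 1, 15, 3].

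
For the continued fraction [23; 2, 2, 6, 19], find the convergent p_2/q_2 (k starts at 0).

117/5

Using pₖ = aₖpₖ₋₁ + pₖ₋₂, qₖ = aₖqₖ₋₁ + qₖ₋₂ (with p₋₁=1, p₋₂=0, q₋₁=0, q₋₂=1):
  k=0: a=23, p=23, q=1
  k=1: a=2, p=47, q=2
  k=2: a=2, p=117, q=5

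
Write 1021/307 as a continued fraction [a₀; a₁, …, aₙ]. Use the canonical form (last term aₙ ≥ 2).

[3; 3, 14, 3, 2]

1021 = 3*307 + 100
307 = 3*100 + 7
100 = 14*7 + 2
7 = 3*2 + 1
2 = 2*1 + 0  (stop)
So 1021/307 = [3; 3, 14, 3, 2].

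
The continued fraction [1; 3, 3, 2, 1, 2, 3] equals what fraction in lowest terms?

Fold from the inside: start with 3/1.
  2 + 1/3 = 7/3
  1 + 3/7 = 10/7
  2 + 7/10 = 27/10
  3 + 10/27 = 91/27
  3 + 27/91 = 300/91
  1 + 91/300 = 391/300

391/300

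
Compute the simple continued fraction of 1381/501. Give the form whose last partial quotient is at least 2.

1381 = 2·501 + 379
501 = 1·379 + 122
379 = 3·122 + 13
122 = 9·13 + 5
13 = 2·5 + 3
5 = 1·3 + 2
3 = 1·2 + 1
2 = 2·1 + 0  (stop)
So 1381/501 = [2; 1, 3, 9, 2, 1, 1, 2].

[2; 1, 3, 9, 2, 1, 1, 2]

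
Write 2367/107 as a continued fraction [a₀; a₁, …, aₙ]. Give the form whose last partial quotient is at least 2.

2367 = 22·107 + 13
107 = 8·13 + 3
13 = 4·3 + 1
3 = 3·1 + 0  (stop)
So 2367/107 = [22; 8, 4, 3].

[22; 8, 4, 3]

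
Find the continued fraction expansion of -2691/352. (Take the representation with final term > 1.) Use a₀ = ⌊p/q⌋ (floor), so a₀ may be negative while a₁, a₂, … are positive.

[-8; 2, 1, 4, 2, 3, 3]

-2691 = -8×352 + 125
352 = 2×125 + 102
125 = 1×102 + 23
102 = 4×23 + 10
23 = 2×10 + 3
10 = 3×3 + 1
3 = 3×1 + 0  (stop)
So -2691/352 = [-8; 2, 1, 4, 2, 3, 3].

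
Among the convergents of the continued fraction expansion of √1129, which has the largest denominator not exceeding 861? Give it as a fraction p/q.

22546/671

√1129 = [33; 1, 1, 1, 1, 66, …] (period length 5).
Convergents:
  p_0/q_0 = 33/1
  p_1/q_1 = 34/1
  p_2/q_2 = 67/2
  p_3/q_3 = 101/3
  p_4/q_4 = 168/5
  p_5/q_5 = 11189/333
  p_6/q_6 = 11357/338
  p_7/q_7 = 22546/671
  p_8/q_8 = 33903/1009
q_7 = 671 ≤ 861 < 1009 = q_8, so the answer is 22546/671.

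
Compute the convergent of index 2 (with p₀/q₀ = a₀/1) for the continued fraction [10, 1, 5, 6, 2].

65/6

Using pₖ = aₖpₖ₋₁ + pₖ₋₂, qₖ = aₖqₖ₋₁ + qₖ₋₂ (with p₋₁=1, p₋₂=0, q₋₁=0, q₋₂=1):
  k=0: a=10, p=10, q=1
  k=1: a=1, p=11, q=1
  k=2: a=5, p=65, q=6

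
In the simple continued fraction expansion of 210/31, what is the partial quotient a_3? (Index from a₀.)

210 = 6·31 + 24   →  a_0 = 6
31 = 1·24 + 7   →  a_1 = 1
24 = 3·7 + 3   →  a_2 = 3
7 = 2·3 + 1   →  a_3 = 2

2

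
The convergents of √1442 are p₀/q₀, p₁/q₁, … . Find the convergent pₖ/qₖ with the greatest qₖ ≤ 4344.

√1442 = [37; 1, 36, 1, 74, …] (period length 4).
Convergents:
  p_0/q_0 = 37/1
  p_1/q_1 = 38/1
  p_2/q_2 = 1405/37
  p_3/q_3 = 1443/38
  p_4/q_4 = 108187/2849
  p_5/q_5 = 109630/2887
  p_6/q_6 = 4054867/106781
q_5 = 2887 ≤ 4344 < 106781 = q_6, so the answer is 109630/2887.

109630/2887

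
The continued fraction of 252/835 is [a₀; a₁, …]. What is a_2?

3

252 = 0·835 + 252   →  a_0 = 0
835 = 3·252 + 79   →  a_1 = 3
252 = 3·79 + 15   →  a_2 = 3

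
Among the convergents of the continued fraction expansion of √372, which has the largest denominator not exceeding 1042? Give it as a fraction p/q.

12151/630

√372 = [19; 3, 2, 12, 2, 3, 38, …] (period length 6).
Convergents:
  p_0/q_0 = 19/1
  p_1/q_1 = 58/3
  p_2/q_2 = 135/7
  p_3/q_3 = 1678/87
  p_4/q_4 = 3491/181
  p_5/q_5 = 12151/630
  p_6/q_6 = 465229/24121
q_5 = 630 ≤ 1042 < 24121 = q_6, so the answer is 12151/630.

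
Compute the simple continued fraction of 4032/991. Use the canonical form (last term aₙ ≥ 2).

4032 = 4*991 + 68
991 = 14*68 + 39
68 = 1*39 + 29
39 = 1*29 + 10
29 = 2*10 + 9
10 = 1*9 + 1
9 = 9*1 + 0  (stop)
So 4032/991 = [4; 14, 1, 1, 2, 1, 9].

[4; 14, 1, 1, 2, 1, 9]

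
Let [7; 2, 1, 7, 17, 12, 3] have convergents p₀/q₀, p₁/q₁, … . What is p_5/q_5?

34909/4751

Using pₖ = aₖpₖ₋₁ + pₖ₋₂, qₖ = aₖqₖ₋₁ + qₖ₋₂ (with p₋₁=1, p₋₂=0, q₋₁=0, q₋₂=1):
  k=0: a=7, p=7, q=1
  k=1: a=2, p=15, q=2
  k=2: a=1, p=22, q=3
  k=3: a=7, p=169, q=23
  k=4: a=17, p=2895, q=394
  k=5: a=12, p=34909, q=4751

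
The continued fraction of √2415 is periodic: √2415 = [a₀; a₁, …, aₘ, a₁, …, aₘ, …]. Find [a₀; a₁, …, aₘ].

a₀ = ⌊√2415⌋ = 49.
With m₀=0, d₀=1 and mₖ₊₁ = dₖaₖ − mₖ, dₖ₊₁ = (n − mₖ₊₁²)/dₖ, aₖ₊₁ = ⌊(a₀+mₖ₊₁)/dₖ₊₁⌋:
  k=1: m=49, d=14, a=7
  k=2: m=49, d=1, a=98
d=1 and a=2a₀=98 at k=2, so the next step gives (m, d) = (49, 14) again — its k=1 value — and the period has length 2.

[49; 7, 98]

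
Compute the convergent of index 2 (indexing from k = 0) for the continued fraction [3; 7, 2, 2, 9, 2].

Using pₖ = aₖpₖ₋₁ + pₖ₋₂, qₖ = aₖqₖ₋₁ + qₖ₋₂ (with p₋₁=1, p₋₂=0, q₋₁=0, q₋₂=1):
  k=0: a=3, p=3, q=1
  k=1: a=7, p=22, q=7
  k=2: a=2, p=47, q=15

47/15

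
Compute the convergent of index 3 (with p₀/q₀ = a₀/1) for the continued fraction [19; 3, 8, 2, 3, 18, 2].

1024/53

Using pₖ = aₖpₖ₋₁ + pₖ₋₂, qₖ = aₖqₖ₋₁ + qₖ₋₂ (with p₋₁=1, p₋₂=0, q₋₁=0, q₋₂=1):
  k=0: a=19, p=19, q=1
  k=1: a=3, p=58, q=3
  k=2: a=8, p=483, q=25
  k=3: a=2, p=1024, q=53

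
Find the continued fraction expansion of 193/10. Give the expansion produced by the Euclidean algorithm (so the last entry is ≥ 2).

193 = 19·10 + 3
10 = 3·3 + 1
3 = 3·1 + 0  (stop)
So 193/10 = [19; 3, 3].

[19; 3, 3]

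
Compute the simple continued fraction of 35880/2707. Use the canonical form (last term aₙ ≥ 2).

35880 = 13·2707 + 689
2707 = 3·689 + 640
689 = 1·640 + 49
640 = 13·49 + 3
49 = 16·3 + 1
3 = 3·1 + 0  (stop)
So 35880/2707 = [13; 3, 1, 13, 16, 3].

[13; 3, 1, 13, 16, 3]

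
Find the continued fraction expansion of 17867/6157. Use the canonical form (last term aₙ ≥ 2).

[2; 1, 9, 5, 6, 6, 3]

17867 = 2×6157 + 5553
6157 = 1×5553 + 604
5553 = 9×604 + 117
604 = 5×117 + 19
117 = 6×19 + 3
19 = 6×3 + 1
3 = 3×1 + 0  (stop)
So 17867/6157 = [2; 1, 9, 5, 6, 6, 3].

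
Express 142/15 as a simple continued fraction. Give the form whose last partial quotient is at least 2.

[9; 2, 7]

142 = 9*15 + 7
15 = 2*7 + 1
7 = 7*1 + 0  (stop)
So 142/15 = [9; 2, 7].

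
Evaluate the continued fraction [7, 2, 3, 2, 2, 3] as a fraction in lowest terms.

989/133

Fold from the inside: start with 3/1.
  2 + 1/3 = 7/3
  2 + 3/7 = 17/7
  3 + 7/17 = 58/17
  2 + 17/58 = 133/58
  7 + 58/133 = 989/133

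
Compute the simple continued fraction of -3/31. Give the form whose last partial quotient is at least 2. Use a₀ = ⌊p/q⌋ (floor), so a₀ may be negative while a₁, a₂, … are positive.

[-1; 1, 9, 3]

-3 = -1*31 + 28
31 = 1*28 + 3
28 = 9*3 + 1
3 = 3*1 + 0  (stop)
So -3/31 = [-1; 1, 9, 3].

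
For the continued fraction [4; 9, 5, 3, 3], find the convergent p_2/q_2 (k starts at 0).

Using pₖ = aₖpₖ₋₁ + pₖ₋₂, qₖ = aₖqₖ₋₁ + qₖ₋₂ (with p₋₁=1, p₋₂=0, q₋₁=0, q₋₂=1):
  k=0: a=4, p=4, q=1
  k=1: a=9, p=37, q=9
  k=2: a=5, p=189, q=46

189/46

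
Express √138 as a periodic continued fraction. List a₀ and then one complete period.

[11; 1, 2, 1, 22]

a₀ = ⌊√138⌋ = 11.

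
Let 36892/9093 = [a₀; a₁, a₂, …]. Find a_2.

36892 = 4·9093 + 520   →  a_0 = 4
9093 = 17·520 + 253   →  a_1 = 17
520 = 2·253 + 14   →  a_2 = 2

2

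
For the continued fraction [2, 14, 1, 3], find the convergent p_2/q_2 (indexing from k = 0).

31/15

Using pₖ = aₖpₖ₋₁ + pₖ₋₂, qₖ = aₖqₖ₋₁ + qₖ₋₂ (with p₋₁=1, p₋₂=0, q₋₁=0, q₋₂=1):
  k=0: a=2, p=2, q=1
  k=1: a=14, p=29, q=14
  k=2: a=1, p=31, q=15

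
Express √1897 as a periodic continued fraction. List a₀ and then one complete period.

[43; 1, 1, 4, 12, 4, 1, 1, 86]

a₀ = ⌊√1897⌋ = 43.
With m₀=0, d₀=1 and mₖ₊₁ = dₖaₖ − mₖ, dₖ₊₁ = (n − mₖ₊₁²)/dₖ, aₖ₊₁ = ⌊(a₀+mₖ₊₁)/dₖ₊₁⌋:
  k=1: m=43, d=48, a=1
  k=2: m=5, d=39, a=1
  k=3: m=34, d=19, a=4
  k=4: m=42, d=7, a=12
  k=5: m=42, d=19, a=4
  k=6: m=34, d=39, a=1
  k=7: m=5, d=48, a=1
  k=8: m=43, d=1, a=86
d=1 and a=2a₀=86 at k=8, so the next step gives (m, d) = (43, 48) again — its k=1 value — and the period has length 8.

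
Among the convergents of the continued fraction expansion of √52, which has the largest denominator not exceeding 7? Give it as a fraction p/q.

√52 = [7; 4, 1, 2, 1, 4, 14, …] (period length 6).
Convergents:
  p_0/q_0 = 7/1
  p_1/q_1 = 29/4
  p_2/q_2 = 36/5
  p_3/q_3 = 101/14
q_2 = 5 ≤ 7 < 14 = q_3, so the answer is 36/5.

36/5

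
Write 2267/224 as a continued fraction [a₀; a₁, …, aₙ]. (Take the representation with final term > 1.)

2267 = 10×224 + 27
224 = 8×27 + 8
27 = 3×8 + 3
8 = 2×3 + 2
3 = 1×2 + 1
2 = 2×1 + 0  (stop)
So 2267/224 = [10; 8, 3, 2, 1, 2].

[10; 8, 3, 2, 1, 2]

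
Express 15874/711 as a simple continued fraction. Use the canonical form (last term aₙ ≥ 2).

[22; 3, 15, 2, 7]

15874 = 22·711 + 232
711 = 3·232 + 15
232 = 15·15 + 7
15 = 2·7 + 1
7 = 7·1 + 0  (stop)
So 15874/711 = [22; 3, 15, 2, 7].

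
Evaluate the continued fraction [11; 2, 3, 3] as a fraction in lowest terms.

Fold from the inside: start with 3/1.
  3 + 1/3 = 10/3
  2 + 3/10 = 23/10
  11 + 10/23 = 263/23

263/23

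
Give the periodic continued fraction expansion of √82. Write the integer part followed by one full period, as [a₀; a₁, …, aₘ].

a₀ = ⌊√82⌋ = 9.
With m₀=0, d₀=1 and mₖ₊₁ = dₖaₖ − mₖ, dₖ₊₁ = (n − mₖ₊₁²)/dₖ, aₖ₊₁ = ⌊(a₀+mₖ₊₁)/dₖ₊₁⌋:
  k=1: m=9, d=1, a=18
d=1 and a=2a₀=18 at k=1, so the next step gives (m, d) = (9, 1) again — its k=1 value — and the period has length 1.

[9; 18]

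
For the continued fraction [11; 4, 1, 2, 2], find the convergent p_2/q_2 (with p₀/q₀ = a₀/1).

Using pₖ = aₖpₖ₋₁ + pₖ₋₂, qₖ = aₖqₖ₋₁ + qₖ₋₂ (with p₋₁=1, p₋₂=0, q₋₁=0, q₋₂=1):
  k=0: a=11, p=11, q=1
  k=1: a=4, p=45, q=4
  k=2: a=1, p=56, q=5

56/5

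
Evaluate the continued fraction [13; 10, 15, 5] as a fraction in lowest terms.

Using pₖ = aₖpₖ₋₁ + pₖ₋₂ and qₖ = aₖqₖ₋₁ + qₖ₋₂:
  k=0: a=13, p=13, q=1
  k=1: a=10, p=131, q=10
  k=2: a=15, p=1978, q=151
  k=3: a=5, p=10021, q=765

10021/765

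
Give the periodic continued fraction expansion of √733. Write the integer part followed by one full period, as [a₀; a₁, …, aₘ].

[27; 13, 1, 1, 13, 54]

a₀ = ⌊√733⌋ = 27.
With m₀=0, d₀=1 and mₖ₊₁ = dₖaₖ − mₖ, dₖ₊₁ = (n − mₖ₊₁²)/dₖ, aₖ₊₁ = ⌊(a₀+mₖ₊₁)/dₖ₊₁⌋:
  k=1: m=27, d=4, a=13
  k=2: m=25, d=27, a=1
  k=3: m=2, d=27, a=1
  k=4: m=25, d=4, a=13
  k=5: m=27, d=1, a=54
d=1 and a=2a₀=54 at k=5, so the next step gives (m, d) = (27, 4) again — its k=1 value — and the period has length 5.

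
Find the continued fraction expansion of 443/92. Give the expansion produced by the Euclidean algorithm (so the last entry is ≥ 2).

[4; 1, 4, 2, 2, 3]

443 = 4·92 + 75
92 = 1·75 + 17
75 = 4·17 + 7
17 = 2·7 + 3
7 = 2·3 + 1
3 = 3·1 + 0  (stop)
So 443/92 = [4; 1, 4, 2, 2, 3].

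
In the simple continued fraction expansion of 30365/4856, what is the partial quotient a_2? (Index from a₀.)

1

30365 = 6·4856 + 1229   →  a_0 = 6
4856 = 3·1229 + 1169   →  a_1 = 3
1229 = 1·1169 + 60   →  a_2 = 1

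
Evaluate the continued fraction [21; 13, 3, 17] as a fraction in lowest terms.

14605/693

Fold from the inside: start with 17/1.
  3 + 1/17 = 52/17
  13 + 17/52 = 693/52
  21 + 52/693 = 14605/693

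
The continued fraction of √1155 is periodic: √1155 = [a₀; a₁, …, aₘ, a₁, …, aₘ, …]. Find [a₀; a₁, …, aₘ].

a₀ = ⌊√1155⌋ = 33.
With m₀=0, d₀=1 and mₖ₊₁ = dₖaₖ − mₖ, dₖ₊₁ = (n − mₖ₊₁²)/dₖ, aₖ₊₁ = ⌊(a₀+mₖ₊₁)/dₖ₊₁⌋:
  k=1: m=33, d=66, a=1
  k=2: m=33, d=1, a=66
d=1 and a=2a₀=66 at k=2, so the next step gives (m, d) = (33, 66) again — its k=1 value — and the period has length 2.

[33; 1, 66]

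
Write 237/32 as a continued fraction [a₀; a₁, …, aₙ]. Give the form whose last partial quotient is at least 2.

237 = 7*32 + 13
32 = 2*13 + 6
13 = 2*6 + 1
6 = 6*1 + 0  (stop)
So 237/32 = [7; 2, 2, 6].

[7; 2, 2, 6]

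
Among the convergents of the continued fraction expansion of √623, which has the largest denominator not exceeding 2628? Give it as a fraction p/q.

31175/1249

√623 = [24; 1, 23, 1, 48, …] (period length 4).
Convergents:
  p_0/q_0 = 24/1
  p_1/q_1 = 25/1
  p_2/q_2 = 599/24
  p_3/q_3 = 624/25
  p_4/q_4 = 30551/1224
  p_5/q_5 = 31175/1249
  p_6/q_6 = 747576/29951
q_5 = 1249 ≤ 2628 < 29951 = q_6, so the answer is 31175/1249.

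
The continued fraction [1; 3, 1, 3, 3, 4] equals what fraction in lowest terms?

267/211

Fold from the inside: start with 4/1.
  3 + 1/4 = 13/4
  3 + 4/13 = 43/13
  1 + 13/43 = 56/43
  3 + 43/56 = 211/56
  1 + 56/211 = 267/211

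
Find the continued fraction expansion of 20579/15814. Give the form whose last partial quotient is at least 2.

[1; 3, 3, 7, 3, 3, 3, 6]

20579 = 1×15814 + 4765
15814 = 3×4765 + 1519
4765 = 3×1519 + 208
1519 = 7×208 + 63
208 = 3×63 + 19
63 = 3×19 + 6
19 = 3×6 + 1
6 = 6×1 + 0  (stop)
So 20579/15814 = [1; 3, 3, 7, 3, 3, 3, 6].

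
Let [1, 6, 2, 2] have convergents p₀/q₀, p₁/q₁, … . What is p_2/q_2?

15/13

Using pₖ = aₖpₖ₋₁ + pₖ₋₂, qₖ = aₖqₖ₋₁ + qₖ₋₂ (with p₋₁=1, p₋₂=0, q₋₁=0, q₋₂=1):
  k=0: a=1, p=1, q=1
  k=1: a=6, p=7, q=6
  k=2: a=2, p=15, q=13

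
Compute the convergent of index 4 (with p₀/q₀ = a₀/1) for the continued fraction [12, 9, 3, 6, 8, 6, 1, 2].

17483/1444

Using pₖ = aₖpₖ₋₁ + pₖ₋₂, qₖ = aₖqₖ₋₁ + qₖ₋₂ (with p₋₁=1, p₋₂=0, q₋₁=0, q₋₂=1):
  k=0: a=12, p=12, q=1
  k=1: a=9, p=109, q=9
  k=2: a=3, p=339, q=28
  k=3: a=6, p=2143, q=177
  k=4: a=8, p=17483, q=1444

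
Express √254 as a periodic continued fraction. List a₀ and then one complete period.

[15; 1, 14, 1, 30]

a₀ = ⌊√254⌋ = 15.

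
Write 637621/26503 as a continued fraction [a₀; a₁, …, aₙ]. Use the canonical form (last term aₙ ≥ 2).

[24; 17, 9, 8, 1, 18]

637621 = 24·26503 + 1549
26503 = 17·1549 + 170
1549 = 9·170 + 19
170 = 8·19 + 18
19 = 1·18 + 1
18 = 18·1 + 0  (stop)
So 637621/26503 = [24; 17, 9, 8, 1, 18].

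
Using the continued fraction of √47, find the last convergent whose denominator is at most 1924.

4607/672

√47 = [6; 1, 5, 1, 12, …] (period length 4).
Convergents:
  p_0/q_0 = 6/1
  p_1/q_1 = 7/1
  p_2/q_2 = 41/6
  p_3/q_3 = 48/7
  p_4/q_4 = 617/90
  p_5/q_5 = 665/97
  p_6/q_6 = 3942/575
  p_7/q_7 = 4607/672
  p_8/q_8 = 59226/8639
q_7 = 672 ≤ 1924 < 8639 = q_8, so the answer is 4607/672.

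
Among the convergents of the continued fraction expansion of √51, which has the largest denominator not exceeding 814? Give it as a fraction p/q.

4999/700

√51 = [7; 7, 14, …] (period length 2).
Convergents:
  p_0/q_0 = 7/1
  p_1/q_1 = 50/7
  p_2/q_2 = 707/99
  p_3/q_3 = 4999/700
  p_4/q_4 = 70693/9899
q_3 = 700 ≤ 814 < 9899 = q_4, so the answer is 4999/700.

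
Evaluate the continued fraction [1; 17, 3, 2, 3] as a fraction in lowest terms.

Fold from the inside: start with 3/1.
  2 + 1/3 = 7/3
  3 + 3/7 = 24/7
  17 + 7/24 = 415/24
  1 + 24/415 = 439/415

439/415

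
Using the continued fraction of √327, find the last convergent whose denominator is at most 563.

7830/433

√327 = [18; 12, 36, …] (period length 2).
Convergents:
  p_0/q_0 = 18/1
  p_1/q_1 = 217/12
  p_2/q_2 = 7830/433
  p_3/q_3 = 94177/5208
q_2 = 433 ≤ 563 < 5208 = q_3, so the answer is 7830/433.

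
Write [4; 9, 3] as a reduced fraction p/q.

115/28

Fold from the inside: start with 3/1.
  9 + 1/3 = 28/3
  4 + 3/28 = 115/28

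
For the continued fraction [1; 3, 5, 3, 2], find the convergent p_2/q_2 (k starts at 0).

21/16

Using pₖ = aₖpₖ₋₁ + pₖ₋₂, qₖ = aₖqₖ₋₁ + qₖ₋₂ (with p₋₁=1, p₋₂=0, q₋₁=0, q₋₂=1):
  k=0: a=1, p=1, q=1
  k=1: a=3, p=4, q=3
  k=2: a=5, p=21, q=16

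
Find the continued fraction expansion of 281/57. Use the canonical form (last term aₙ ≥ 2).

281 = 4×57 + 53
57 = 1×53 + 4
53 = 13×4 + 1
4 = 4×1 + 0  (stop)
So 281/57 = [4; 1, 13, 4].

[4; 1, 13, 4]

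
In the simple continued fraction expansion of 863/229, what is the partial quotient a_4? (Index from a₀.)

863 = 3·229 + 176   →  a_0 = 3
229 = 1·176 + 53   →  a_1 = 1
176 = 3·53 + 17   →  a_2 = 3
53 = 3·17 + 2   →  a_3 = 3
17 = 8·2 + 1   →  a_4 = 8

8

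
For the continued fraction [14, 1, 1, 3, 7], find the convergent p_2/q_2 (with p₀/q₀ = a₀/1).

Using pₖ = aₖpₖ₋₁ + pₖ₋₂, qₖ = aₖqₖ₋₁ + qₖ₋₂ (with p₋₁=1, p₋₂=0, q₋₁=0, q₋₂=1):
  k=0: a=14, p=14, q=1
  k=1: a=1, p=15, q=1
  k=2: a=1, p=29, q=2

29/2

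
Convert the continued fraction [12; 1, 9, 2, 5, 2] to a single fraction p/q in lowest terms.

Fold from the inside: start with 2/1.
  5 + 1/2 = 11/2
  2 + 2/11 = 24/11
  9 + 11/24 = 227/24
  1 + 24/227 = 251/227
  12 + 227/251 = 3239/251

3239/251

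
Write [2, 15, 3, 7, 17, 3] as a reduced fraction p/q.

Fold from the inside: start with 3/1.
  17 + 1/3 = 52/3
  7 + 3/52 = 367/52
  3 + 52/367 = 1153/367
  15 + 367/1153 = 17662/1153
  2 + 1153/17662 = 36477/17662

36477/17662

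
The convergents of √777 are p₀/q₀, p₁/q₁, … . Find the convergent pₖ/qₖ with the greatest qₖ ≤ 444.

√777 = [27; 1, 6, 1, 54, …] (period length 4).
Convergents:
  p_0/q_0 = 27/1
  p_1/q_1 = 28/1
  p_2/q_2 = 195/7
  p_3/q_3 = 223/8
  p_4/q_4 = 12237/439
  p_5/q_5 = 12460/447
q_4 = 439 ≤ 444 < 447 = q_5, so the answer is 12237/439.

12237/439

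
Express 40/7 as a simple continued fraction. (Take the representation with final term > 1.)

40 = 5·7 + 5
7 = 1·5 + 2
5 = 2·2 + 1
2 = 2·1 + 0  (stop)
So 40/7 = [5; 1, 2, 2].

[5; 1, 2, 2]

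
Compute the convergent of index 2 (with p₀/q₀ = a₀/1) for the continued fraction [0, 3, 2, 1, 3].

Using pₖ = aₖpₖ₋₁ + pₖ₋₂, qₖ = aₖqₖ₋₁ + qₖ₋₂ (with p₋₁=1, p₋₂=0, q₋₁=0, q₋₂=1):
  k=0: a=0, p=0, q=1
  k=1: a=3, p=1, q=3
  k=2: a=2, p=2, q=7

2/7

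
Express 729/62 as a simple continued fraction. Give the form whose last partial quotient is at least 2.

729 = 11·62 + 47
62 = 1·47 + 15
47 = 3·15 + 2
15 = 7·2 + 1
2 = 2·1 + 0  (stop)
So 729/62 = [11; 1, 3, 7, 2].

[11; 1, 3, 7, 2]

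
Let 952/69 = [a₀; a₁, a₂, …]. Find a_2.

3

952 = 13·69 + 55   →  a_0 = 13
69 = 1·55 + 14   →  a_1 = 1
55 = 3·14 + 13   →  a_2 = 3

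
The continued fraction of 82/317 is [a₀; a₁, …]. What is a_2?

1

82 = 0·317 + 82   →  a_0 = 0
317 = 3·82 + 71   →  a_1 = 3
82 = 1·71 + 11   →  a_2 = 1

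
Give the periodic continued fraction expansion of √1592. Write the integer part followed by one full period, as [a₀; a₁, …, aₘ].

a₀ = ⌊√1592⌋ = 39.
With m₀=0, d₀=1 and mₖ₊₁ = dₖaₖ − mₖ, dₖ₊₁ = (n − mₖ₊₁²)/dₖ, aₖ₊₁ = ⌊(a₀+mₖ₊₁)/dₖ₊₁⌋:
  k=1: m=39, d=71, a=1
  k=2: m=32, d=8, a=8
  k=3: m=32, d=71, a=1
  k=4: m=39, d=1, a=78
d=1 and a=2a₀=78 at k=4, so the next step gives (m, d) = (39, 71) again — its k=1 value — and the period has length 4.

[39; 1, 8, 1, 78]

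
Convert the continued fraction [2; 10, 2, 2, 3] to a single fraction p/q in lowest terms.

Using pₖ = aₖpₖ₋₁ + pₖ₋₂ and qₖ = aₖqₖ₋₁ + qₖ₋₂:
  k=0: a=2, p=2, q=1
  k=1: a=10, p=21, q=10
  k=2: a=2, p=44, q=21
  k=3: a=2, p=109, q=52
  k=4: a=3, p=371, q=177

371/177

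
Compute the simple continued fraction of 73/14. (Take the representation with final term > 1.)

[5; 4, 1, 2]

73 = 5×14 + 3
14 = 4×3 + 2
3 = 1×2 + 1
2 = 2×1 + 0  (stop)
So 73/14 = [5; 4, 1, 2].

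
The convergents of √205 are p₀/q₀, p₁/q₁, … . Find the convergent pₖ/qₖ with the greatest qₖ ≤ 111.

√205 = [14; 3, 6, 1, 4, 1, 6, 3, 28, …] (period length 8).
Convergents:
  p_0/q_0 = 14/1
  p_1/q_1 = 43/3
  p_2/q_2 = 272/19
  p_3/q_3 = 315/22
  p_4/q_4 = 1532/107
  p_5/q_5 = 1847/129
q_4 = 107 ≤ 111 < 129 = q_5, so the answer is 1532/107.

1532/107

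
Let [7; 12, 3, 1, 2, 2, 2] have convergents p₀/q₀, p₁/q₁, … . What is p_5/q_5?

Using pₖ = aₖpₖ₋₁ + pₖ₋₂, qₖ = aₖqₖ₋₁ + qₖ₋₂ (with p₋₁=1, p₋₂=0, q₋₁=0, q₋₂=1):
  k=0: a=7, p=7, q=1
  k=1: a=12, p=85, q=12
  k=2: a=3, p=262, q=37
  k=3: a=1, p=347, q=49
  k=4: a=2, p=956, q=135
  k=5: a=2, p=2259, q=319

2259/319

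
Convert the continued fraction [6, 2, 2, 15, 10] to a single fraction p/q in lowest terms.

4962/775

Fold from the inside: start with 10/1.
  15 + 1/10 = 151/10
  2 + 10/151 = 312/151
  2 + 151/312 = 775/312
  6 + 312/775 = 4962/775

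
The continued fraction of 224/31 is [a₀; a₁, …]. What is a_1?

224 = 7·31 + 7   →  a_0 = 7
31 = 4·7 + 3   →  a_1 = 4

4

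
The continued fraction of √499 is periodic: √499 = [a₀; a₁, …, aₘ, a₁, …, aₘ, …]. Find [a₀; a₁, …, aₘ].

[22; 2, 1, 21, 1, 2, 44]

a₀ = ⌊√499⌋ = 22.
With m₀=0, d₀=1 and mₖ₊₁ = dₖaₖ − mₖ, dₖ₊₁ = (n − mₖ₊₁²)/dₖ, aₖ₊₁ = ⌊(a₀+mₖ₊₁)/dₖ₊₁⌋:
  k=1: m=22, d=15, a=2
  k=2: m=8, d=29, a=1
  k=3: m=21, d=2, a=21
  k=4: m=21, d=29, a=1
  k=5: m=8, d=15, a=2
  k=6: m=22, d=1, a=44
d=1 and a=2a₀=44 at k=6, so the next step gives (m, d) = (22, 15) again — its k=1 value — and the period has length 6.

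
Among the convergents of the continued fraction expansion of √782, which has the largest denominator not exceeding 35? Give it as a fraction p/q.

783/28

√782 = [27; 1, 26, 1, 54, …] (period length 4).
Convergents:
  p_0/q_0 = 27/1
  p_1/q_1 = 28/1
  p_2/q_2 = 755/27
  p_3/q_3 = 783/28
  p_4/q_4 = 43037/1539
q_3 = 28 ≤ 35 < 1539 = q_4, so the answer is 783/28.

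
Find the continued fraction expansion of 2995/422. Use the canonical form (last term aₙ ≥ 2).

[7; 10, 3, 2, 2, 2]

2995 = 7*422 + 41
422 = 10*41 + 12
41 = 3*12 + 5
12 = 2*5 + 2
5 = 2*2 + 1
2 = 2*1 + 0  (stop)
So 2995/422 = [7; 10, 3, 2, 2, 2].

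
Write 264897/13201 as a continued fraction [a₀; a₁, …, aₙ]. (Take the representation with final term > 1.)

264897 = 20*13201 + 877
13201 = 15*877 + 46
877 = 19*46 + 3
46 = 15*3 + 1
3 = 3*1 + 0  (stop)
So 264897/13201 = [20; 15, 19, 15, 3].

[20; 15, 19, 15, 3]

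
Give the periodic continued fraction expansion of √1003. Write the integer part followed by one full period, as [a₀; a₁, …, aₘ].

a₀ = ⌊√1003⌋ = 31.
With m₀=0, d₀=1 and mₖ₊₁ = dₖaₖ − mₖ, dₖ₊₁ = (n − mₖ₊₁²)/dₖ, aₖ₊₁ = ⌊(a₀+mₖ₊₁)/dₖ₊₁⌋:
  k=1: m=31, d=42, a=1
  k=2: m=11, d=21, a=2
  k=3: m=31, d=2, a=31
  k=4: m=31, d=21, a=2
  k=5: m=11, d=42, a=1
  k=6: m=31, d=1, a=62
d=1 and a=2a₀=62 at k=6, so the next step gives (m, d) = (31, 42) again — its k=1 value — and the period has length 6.

[31; 1, 2, 31, 2, 1, 62]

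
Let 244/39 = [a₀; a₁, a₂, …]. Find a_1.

3

244 = 6·39 + 10   →  a_0 = 6
39 = 3·10 + 9   →  a_1 = 3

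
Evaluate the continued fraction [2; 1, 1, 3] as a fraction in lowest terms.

18/7

Fold from the inside: start with 3/1.
  1 + 1/3 = 4/3
  1 + 3/4 = 7/4
  2 + 4/7 = 18/7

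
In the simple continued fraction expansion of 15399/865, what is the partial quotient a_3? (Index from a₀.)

17

15399 = 17·865 + 694   →  a_0 = 17
865 = 1·694 + 171   →  a_1 = 1
694 = 4·171 + 10   →  a_2 = 4
171 = 17·10 + 1   →  a_3 = 17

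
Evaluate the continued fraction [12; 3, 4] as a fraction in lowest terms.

Using pₖ = aₖpₖ₋₁ + pₖ₋₂ and qₖ = aₖqₖ₋₁ + qₖ₋₂:
  k=0: a=12, p=12, q=1
  k=1: a=3, p=37, q=3
  k=2: a=4, p=160, q=13

160/13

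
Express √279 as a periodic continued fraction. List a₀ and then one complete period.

a₀ = ⌊√279⌋ = 16.
With m₀=0, d₀=1 and mₖ₊₁ = dₖaₖ − mₖ, dₖ₊₁ = (n − mₖ₊₁²)/dₖ, aₖ₊₁ = ⌊(a₀+mₖ₊₁)/dₖ₊₁⌋:
  k=1: m=16, d=23, a=1
  k=2: m=7, d=10, a=2
  k=3: m=13, d=11, a=2
  k=4: m=9, d=18, a=1
  k=5: m=9, d=11, a=2
  k=6: m=13, d=10, a=2
  k=7: m=7, d=23, a=1
  k=8: m=16, d=1, a=32
d=1 and a=2a₀=32 at k=8, so the next step gives (m, d) = (16, 23) again — its k=1 value — and the period has length 8.

[16; 1, 2, 2, 1, 2, 2, 1, 32]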